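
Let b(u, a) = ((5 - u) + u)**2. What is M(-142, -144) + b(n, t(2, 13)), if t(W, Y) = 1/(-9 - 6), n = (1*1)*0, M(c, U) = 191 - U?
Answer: 360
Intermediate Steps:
n = 0 (n = 1*0 = 0)
t(W, Y) = -1/15 (t(W, Y) = 1/(-15) = -1/15)
b(u, a) = 25 (b(u, a) = 5**2 = 25)
M(-142, -144) + b(n, t(2, 13)) = (191 - 1*(-144)) + 25 = (191 + 144) + 25 = 335 + 25 = 360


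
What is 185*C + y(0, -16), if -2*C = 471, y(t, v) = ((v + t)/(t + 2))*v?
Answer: -86879/2 ≈ -43440.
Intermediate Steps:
y(t, v) = v*(t + v)/(2 + t) (y(t, v) = ((t + v)/(2 + t))*v = v*(t + v)/(2 + t))
C = -471/2 (C = -½*471 = -471/2 ≈ -235.50)
185*C + y(0, -16) = 185*(-471/2) - 16*(0 - 16)/(2 + 0) = -87135/2 - 16*(-16)/2 = -87135/2 - 16*½*(-16) = -87135/2 + 128 = -86879/2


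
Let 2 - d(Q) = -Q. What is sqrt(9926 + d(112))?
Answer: 2*sqrt(2510) ≈ 100.20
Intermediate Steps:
d(Q) = 2 + Q (d(Q) = 2 - (-1)*Q = 2 + Q)
sqrt(9926 + d(112)) = sqrt(9926 + (2 + 112)) = sqrt(9926 + 114) = sqrt(10040) = 2*sqrt(2510)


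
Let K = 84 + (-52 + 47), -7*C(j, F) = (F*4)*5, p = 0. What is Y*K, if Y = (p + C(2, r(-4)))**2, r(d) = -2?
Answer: 126400/49 ≈ 2579.6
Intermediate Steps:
C(j, F) = -20*F/7 (C(j, F) = -F*4*5/7 = -4*F*5/7 = -20*F/7)
Y = 1600/49 (Y = (0 - 20/7*(-2))**2 = (0 + 40/7)**2 = (40/7)**2 = 1600/49 ≈ 32.653)
K = 79 (K = 84 - 5 = 79)
Y*K = (1600/49)*79 = 126400/49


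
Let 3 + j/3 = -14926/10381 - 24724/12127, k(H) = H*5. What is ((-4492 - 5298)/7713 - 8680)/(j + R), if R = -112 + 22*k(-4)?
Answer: 1685889568737962/110970802069857 ≈ 15.192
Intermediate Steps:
k(H) = 5*H
j = -2446015821/125890387 (j = -9 + 3*(-14926/10381 - 24724/12127) = -9 + 3*(-437667446/125890387) = -9 - 1313002338/125890387 = -2446015821/125890387 ≈ -19.430)
R = -552 (R = -112 + 22*(5*(-4)) = -112 + 22*(-20) = -112 - 440 = -552)
((-4492 - 5298)/7713 - 8680)/(j + R) = ((-4492 - 5298)/7713 - 8680)/(-2446015821/125890387 - 552) = (-9790*1/7713 - 8680)/(-71937509445/125890387) = (-9790/7713 - 8680)*(-125890387/71937509445) = -66958630/7713*(-125890387/71937509445) = 1685889568737962/110970802069857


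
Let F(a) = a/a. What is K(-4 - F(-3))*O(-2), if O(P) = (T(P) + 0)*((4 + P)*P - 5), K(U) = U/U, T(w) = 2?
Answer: -18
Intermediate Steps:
F(a) = 1
K(U) = 1
O(P) = -10 + 2*P*(4 + P) (O(P) = (2 + 0)*((4 + P)*P - 5) = 2*(P*(4 + P) - 5) = 2*(-5 + P*(4 + P)) = -10 + 2*P*(4 + P))
K(-4 - F(-3))*O(-2) = 1*(-10 + 2*(-2)² + 8*(-2)) = 1*(-10 + 2*4 - 16) = 1*(-10 + 8 - 16) = 1*(-18) = -18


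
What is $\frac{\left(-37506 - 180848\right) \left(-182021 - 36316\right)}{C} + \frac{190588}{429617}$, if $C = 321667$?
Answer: $\frac{20481947511965062}{138193611539} \approx 1.4821 \cdot 10^{5}$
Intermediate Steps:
$\frac{\left(-37506 - 180848\right) \left(-182021 - 36316\right)}{C} + \frac{190588}{429617} = \frac{\left(-37506 - 180848\right) \left(-182021 - 36316\right)}{321667} + \frac{190588}{429617} = \left(-218354\right) \left(-218337\right) \frac{1}{321667} + 190588 \cdot \frac{1}{429617} = 47674757298 \cdot \frac{1}{321667} + \frac{190588}{429617} = \frac{47674757298}{321667} + \frac{190588}{429617} = \frac{20481947511965062}{138193611539}$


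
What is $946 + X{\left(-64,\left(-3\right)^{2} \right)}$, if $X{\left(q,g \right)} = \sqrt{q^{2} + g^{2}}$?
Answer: $946 + \sqrt{4177} \approx 1010.6$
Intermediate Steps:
$X{\left(q,g \right)} = \sqrt{g^{2} + q^{2}}$
$946 + X{\left(-64,\left(-3\right)^{2} \right)} = 946 + \sqrt{\left(\left(-3\right)^{2}\right)^{2} + \left(-64\right)^{2}} = 946 + \sqrt{9^{2} + 4096} = 946 + \sqrt{81 + 4096} = 946 + \sqrt{4177}$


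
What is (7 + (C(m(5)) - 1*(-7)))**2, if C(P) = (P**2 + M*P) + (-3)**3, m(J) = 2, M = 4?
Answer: 1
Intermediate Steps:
C(P) = -27 + P**2 + 4*P (C(P) = (P**2 + 4*P) + (-3)**3 = (P**2 + 4*P) - 27 = -27 + P**2 + 4*P)
(7 + (C(m(5)) - 1*(-7)))**2 = (7 + ((-27 + 2**2 + 4*2) - 1*(-7)))**2 = (7 + ((-27 + 4 + 8) + 7))**2 = (7 + (-15 + 7))**2 = (7 - 8)**2 = (-1)**2 = 1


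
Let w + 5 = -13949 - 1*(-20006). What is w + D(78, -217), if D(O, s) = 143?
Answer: 6195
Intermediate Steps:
w = 6052 (w = -5 + (-13949 - 1*(-20006)) = -5 + (-13949 + 20006) = -5 + 6057 = 6052)
w + D(78, -217) = 6052 + 143 = 6195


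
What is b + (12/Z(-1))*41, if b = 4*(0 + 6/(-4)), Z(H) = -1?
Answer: -498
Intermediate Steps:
b = -6 (b = 4*(0 + 6*(-¼)) = 4*(0 - 3/2) = 4*(-3/2) = -6)
b + (12/Z(-1))*41 = -6 + (12/(-1))*41 = -6 + (12*(-1))*41 = -6 - 12*41 = -6 - 492 = -498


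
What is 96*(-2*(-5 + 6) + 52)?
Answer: 4800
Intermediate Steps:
96*(-2*(-5 + 6) + 52) = 96*(-2*1 + 52) = 96*(-2 + 52) = 96*50 = 4800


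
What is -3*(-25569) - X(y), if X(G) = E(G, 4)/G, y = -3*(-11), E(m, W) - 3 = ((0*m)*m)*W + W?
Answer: 2531324/33 ≈ 76707.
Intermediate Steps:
E(m, W) = 3 + W (E(m, W) = 3 + (((0*m)*m)*W + W) = 3 + ((0*m)*W + W) = 3 + (0*W + W) = 3 + (0 + W) = 3 + W)
y = 33
X(G) = 7/G (X(G) = (3 + 4)/G = 7/G)
-3*(-25569) - X(y) = -3*(-25569) - 7/33 = -1*(-76707) - 7/33 = 76707 - 1*7/33 = 76707 - 7/33 = 2531324/33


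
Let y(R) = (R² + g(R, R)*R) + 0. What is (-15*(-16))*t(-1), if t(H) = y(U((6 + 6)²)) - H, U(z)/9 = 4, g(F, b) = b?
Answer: 622320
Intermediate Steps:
U(z) = 36 (U(z) = 9*4 = 36)
y(R) = 2*R² (y(R) = (R² + R*R) + 0 = (R² + R²) + 0 = 2*R² + 0 = 2*R²)
t(H) = 2592 - H (t(H) = 2*36² - H = 2*1296 - H = 2592 - H)
(-15*(-16))*t(-1) = (-15*(-16))*(2592 - 1*(-1)) = 240*(2592 + 1) = 240*2593 = 622320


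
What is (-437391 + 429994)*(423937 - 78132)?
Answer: -2557919585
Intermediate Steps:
(-437391 + 429994)*(423937 - 78132) = -7397*345805 = -2557919585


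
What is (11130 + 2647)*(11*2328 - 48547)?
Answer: -316030603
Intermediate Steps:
(11130 + 2647)*(11*2328 - 48547) = 13777*(25608 - 48547) = 13777*(-22939) = -316030603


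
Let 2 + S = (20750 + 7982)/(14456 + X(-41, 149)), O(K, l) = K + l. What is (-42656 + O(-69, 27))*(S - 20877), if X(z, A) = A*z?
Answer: 7440053102138/8347 ≈ 8.9134e+8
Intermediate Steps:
S = 12038/8347 (S = -2 + (20750 + 7982)/(14456 + 149*(-41)) = -2 + 28732/(14456 - 6109) = -2 + 28732/8347 = 12038/8347 ≈ 1.4422)
(-42656 + O(-69, 27))*(S - 20877) = (-42656 + (-69 + 27))*(12038/8347 - 20877) = (-42656 - 42)*(-174248281/8347) = -42698*(-174248281/8347) = 7440053102138/8347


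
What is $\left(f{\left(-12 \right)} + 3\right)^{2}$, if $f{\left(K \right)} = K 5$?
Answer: $3249$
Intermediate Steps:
$f{\left(K \right)} = 5 K$
$\left(f{\left(-12 \right)} + 3\right)^{2} = \left(5 \left(-12\right) + 3\right)^{2} = \left(-60 + 3\right)^{2} = \left(-57\right)^{2} = 3249$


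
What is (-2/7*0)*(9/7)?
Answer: 0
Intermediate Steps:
(-2/7*0)*(9/7) = (-2*⅐*0)*(9*(⅐)) = -2/7*0*(9/7) = 0*(9/7) = 0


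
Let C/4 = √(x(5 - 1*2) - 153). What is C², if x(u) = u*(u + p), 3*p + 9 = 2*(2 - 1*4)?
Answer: -2512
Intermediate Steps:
p = -13/3 (p = -3 + (2*(2 - 1*4))/3 = -3 + (2*(2 - 4))/3 = -3 + (2*(-2))/3 = -3 + (⅓)*(-4) = -3 - 4/3 = -13/3 ≈ -4.3333)
x(u) = u*(-13/3 + u) (x(u) = u*(u - 13/3) = u*(-13/3 + u))
C = 4*I*√157 (C = 4*√((5 - 1*2)*(-13 + 3*(5 - 1*2))/3 - 153) = 4*√((5 - 2)*(-13 + 3*(5 - 2))/3 - 153) = 4*√((⅓)*3*(-13 + 3*3) - 153) = 4*√((⅓)*3*(-13 + 9) - 153) = 4*√((⅓)*3*(-4) - 153) = 4*√(-4 - 153) = 4*√(-157) = 4*(I*√157) = 4*I*√157 ≈ 50.12*I)
C² = (4*I*√157)² = -2512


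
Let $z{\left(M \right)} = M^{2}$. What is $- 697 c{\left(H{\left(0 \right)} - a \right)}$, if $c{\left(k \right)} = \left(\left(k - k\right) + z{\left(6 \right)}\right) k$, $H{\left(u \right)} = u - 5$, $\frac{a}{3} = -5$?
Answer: $-250920$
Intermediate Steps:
$a = -15$ ($a = 3 \left(-5\right) = -15$)
$H{\left(u \right)} = -5 + u$ ($H{\left(u \right)} = u - 5 = -5 + u$)
$c{\left(k \right)} = 36 k$ ($c{\left(k \right)} = \left(\left(k - k\right) + 6^{2}\right) k = \left(0 + 36\right) k = 36 k$)
$- 697 c{\left(H{\left(0 \right)} - a \right)} = - 697 \cdot 36 \left(\left(-5 + 0\right) - -15\right) = - 697 \cdot 36 \left(-5 + 15\right) = - 697 \cdot 36 \cdot 10 = \left(-697\right) 360 = -250920$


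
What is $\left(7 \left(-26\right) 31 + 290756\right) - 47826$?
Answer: $237288$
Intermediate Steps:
$\left(7 \left(-26\right) 31 + 290756\right) - 47826 = \left(\left(-182\right) 31 + 290756\right) - 47826 = \left(-5642 + 290756\right) - 47826 = 285114 - 47826 = 237288$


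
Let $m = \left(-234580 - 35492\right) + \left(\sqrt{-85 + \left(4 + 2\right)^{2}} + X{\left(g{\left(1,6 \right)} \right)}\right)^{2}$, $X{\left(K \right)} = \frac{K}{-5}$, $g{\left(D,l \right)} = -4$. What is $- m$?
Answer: $\frac{6753009}{25} - \frac{56 i}{5} \approx 2.7012 \cdot 10^{5} - 11.2 i$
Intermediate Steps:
$X{\left(K \right)} = - \frac{K}{5}$ ($X{\left(K \right)} = K \left(- \frac{1}{5}\right) = - \frac{K}{5}$)
$m = -270072 + \left(\frac{4}{5} + 7 i\right)^{2}$ ($m = \left(-234580 - 35492\right) + \left(\sqrt{-85 + \left(4 + 2\right)^{2}} - - \frac{4}{5}\right)^{2} = -270072 + \left(\sqrt{-85 + 6^{2}} + \frac{4}{5}\right)^{2} = -270072 + \left(\sqrt{-85 + 36} + \frac{4}{5}\right)^{2} = -270072 + \left(\sqrt{-49} + \frac{4}{5}\right)^{2} = -270072 + \left(7 i + \frac{4}{5}\right)^{2} = -270072 + \left(\frac{4}{5} + 7 i\right)^{2} \approx -2.7012 \cdot 10^{5} + 11.2 i$)
$- m = - (- \frac{6753009}{25} + \frac{56 i}{5}) = \frac{6753009}{25} - \frac{56 i}{5}$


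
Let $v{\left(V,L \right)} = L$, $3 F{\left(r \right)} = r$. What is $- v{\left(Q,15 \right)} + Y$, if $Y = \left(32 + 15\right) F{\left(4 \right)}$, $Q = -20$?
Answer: $\frac{143}{3} \approx 47.667$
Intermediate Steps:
$F{\left(r \right)} = \frac{r}{3}$
$Y = \frac{188}{3}$ ($Y = \left(32 + 15\right) \frac{1}{3} \cdot 4 = 47 \cdot \frac{4}{3} = \frac{188}{3} \approx 62.667$)
$- v{\left(Q,15 \right)} + Y = \left(-1\right) 15 + \frac{188}{3} = -15 + \frac{188}{3} = \frac{143}{3}$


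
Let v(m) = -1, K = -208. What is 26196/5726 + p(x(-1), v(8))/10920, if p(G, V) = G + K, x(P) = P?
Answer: 20347399/4466280 ≈ 4.5558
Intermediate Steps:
p(G, V) = -208 + G (p(G, V) = G - 208 = -208 + G)
26196/5726 + p(x(-1), v(8))/10920 = 26196/5726 + (-208 - 1)/10920 = 26196*(1/5726) - 209*1/10920 = 13098/2863 - 209/10920 = 20347399/4466280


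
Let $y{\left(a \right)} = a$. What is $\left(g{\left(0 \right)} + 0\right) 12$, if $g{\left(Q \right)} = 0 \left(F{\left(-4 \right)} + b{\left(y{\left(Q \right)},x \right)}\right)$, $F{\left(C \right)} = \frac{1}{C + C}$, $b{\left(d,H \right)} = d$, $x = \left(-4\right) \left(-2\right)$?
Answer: $0$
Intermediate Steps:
$x = 8$
$F{\left(C \right)} = \frac{1}{2 C}$
$g{\left(Q \right)} = 0$ ($g{\left(Q \right)} = 0 \left(\frac{1}{2 \left(-4\right)} + Q\right) = 0 \left(\frac{1}{2} \left(- \frac{1}{4}\right) + Q\right) = 0 \left(- \frac{1}{8} + Q\right) = 0$)
$\left(g{\left(0 \right)} + 0\right) 12 = \left(0 + 0\right) 12 = 0 \cdot 12 = 0$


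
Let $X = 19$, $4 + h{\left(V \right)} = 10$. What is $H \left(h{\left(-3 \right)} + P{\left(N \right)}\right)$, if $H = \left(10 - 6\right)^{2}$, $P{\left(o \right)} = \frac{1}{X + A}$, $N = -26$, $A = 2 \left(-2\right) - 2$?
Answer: $\frac{1264}{13} \approx 97.231$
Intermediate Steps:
$h{\left(V \right)} = 6$ ($h{\left(V \right)} = -4 + 10 = 6$)
$A = -6$ ($A = -4 - 2 = -6$)
$P{\left(o \right)} = \frac{1}{13}$ ($P{\left(o \right)} = \frac{1}{19 - 6} = \frac{1}{13}$)
$H = 16$ ($H = 4^{2} = 16$)
$H \left(h{\left(-3 \right)} + P{\left(N \right)}\right) = 16 \left(6 + \frac{1}{13}\right) = 16 \cdot \frac{79}{13} = \frac{1264}{13}$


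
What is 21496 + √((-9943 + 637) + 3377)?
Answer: 21496 + 77*I ≈ 21496.0 + 77.0*I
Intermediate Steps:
21496 + √((-9943 + 637) + 3377) = 21496 + √(-9306 + 3377) = 21496 + √(-5929) = 21496 + 77*I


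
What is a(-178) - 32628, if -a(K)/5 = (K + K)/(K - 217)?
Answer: -2577968/79 ≈ -32633.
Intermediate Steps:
a(K) = -10*K/(-217 + K) (a(K) = -5*(K + K)/(K - 217) = -5*2*K/(-217 + K) = -10*K/(-217 + K))
a(-178) - 32628 = -10*(-178)/(-217 - 178) - 32628 = -10*(-178)/(-395) - 32628 = -10*(-178)*(-1/395) - 32628 = -356/79 - 32628 = -2577968/79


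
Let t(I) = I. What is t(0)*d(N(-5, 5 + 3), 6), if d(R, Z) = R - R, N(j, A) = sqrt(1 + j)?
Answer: 0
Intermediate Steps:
d(R, Z) = 0
t(0)*d(N(-5, 5 + 3), 6) = 0*0 = 0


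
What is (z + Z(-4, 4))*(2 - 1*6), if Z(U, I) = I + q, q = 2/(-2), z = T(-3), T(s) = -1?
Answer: -8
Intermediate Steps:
z = -1
q = -1 (q = 2*(-1/2) = -1)
Z(U, I) = -1 + I (Z(U, I) = I - 1 = -1 + I)
(z + Z(-4, 4))*(2 - 1*6) = (-1 + (-1 + 4))*(2 - 1*6) = (-1 + 3)*(2 - 6) = 2*(-4) = -8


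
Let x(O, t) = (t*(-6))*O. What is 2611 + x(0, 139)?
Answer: 2611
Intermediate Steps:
x(O, t) = -6*O*t (x(O, t) = (-6*t)*O = -6*O*t)
2611 + x(0, 139) = 2611 - 6*0*139 = 2611 + 0 = 2611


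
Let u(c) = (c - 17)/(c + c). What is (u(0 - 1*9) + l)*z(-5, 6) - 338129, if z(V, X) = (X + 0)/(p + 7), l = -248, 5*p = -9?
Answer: -13198126/39 ≈ -3.3841e+5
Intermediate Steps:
p = -9/5 (p = (⅕)*(-9) = -9/5 ≈ -1.8000)
z(V, X) = 5*X/26 (z(V, X) = (X + 0)/(-9/5 + 7) = X/(26/5) = X*(5/26) = 5*X/26)
u(c) = (-17 + c)/(2*c) (u(c) = (-17 + c)/((2*c)) = (-17 + c)*(1/(2*c)) = (-17 + c)/(2*c))
(u(0 - 1*9) + l)*z(-5, 6) - 338129 = ((-17 + (0 - 1*9))/(2*(0 - 1*9)) - 248)*((5/26)*6) - 338129 = ((-17 + (0 - 9))/(2*(0 - 9)) - 248)*(15/13) - 338129 = ((½)*(-17 - 9)/(-9) - 248)*(15/13) - 338129 = ((½)*(-⅑)*(-26) - 248)*(15/13) - 338129 = (13/9 - 248)*(15/13) - 338129 = -2219/9*15/13 - 338129 = -11095/39 - 338129 = -13198126/39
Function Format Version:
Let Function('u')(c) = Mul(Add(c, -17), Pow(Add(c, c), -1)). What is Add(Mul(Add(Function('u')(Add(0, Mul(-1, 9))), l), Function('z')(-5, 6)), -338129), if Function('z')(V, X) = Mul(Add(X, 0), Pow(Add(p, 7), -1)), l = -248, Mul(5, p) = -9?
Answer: Rational(-13198126, 39) ≈ -3.3841e+5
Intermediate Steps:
p = Rational(-9, 5) (p = Mul(Rational(1, 5), -9) = Rational(-9, 5) ≈ -1.8000)
Function('z')(V, X) = Mul(Rational(5, 26), X) (Function('z')(V, X) = Mul(Add(X, 0), Pow(Add(Rational(-9, 5), 7), -1)) = Mul(X, Pow(Rational(26, 5), -1)) = Mul(X, Rational(5, 26)) = Mul(Rational(5, 26), X))
Function('u')(c) = Mul(Rational(1, 2), Pow(c, -1), Add(-17, c)) (Function('u')(c) = Mul(Add(-17, c), Pow(Mul(2, c), -1)) = Mul(Add(-17, c), Mul(Rational(1, 2), Pow(c, -1))) = Mul(Rational(1, 2), Pow(c, -1), Add(-17, c)))
Add(Mul(Add(Function('u')(Add(0, Mul(-1, 9))), l), Function('z')(-5, 6)), -338129) = Add(Mul(Add(Mul(Rational(1, 2), Pow(Add(0, Mul(-1, 9)), -1), Add(-17, Add(0, Mul(-1, 9)))), -248), Mul(Rational(5, 26), 6)), -338129) = Add(Mul(Add(Mul(Rational(1, 2), Pow(Add(0, -9), -1), Add(-17, Add(0, -9))), -248), Rational(15, 13)), -338129) = Add(Mul(Add(Mul(Rational(1, 2), Pow(-9, -1), Add(-17, -9)), -248), Rational(15, 13)), -338129) = Add(Mul(Add(Mul(Rational(1, 2), Rational(-1, 9), -26), -248), Rational(15, 13)), -338129) = Add(Mul(Add(Rational(13, 9), -248), Rational(15, 13)), -338129) = Add(Mul(Rational(-2219, 9), Rational(15, 13)), -338129) = Add(Rational(-11095, 39), -338129) = Rational(-13198126, 39)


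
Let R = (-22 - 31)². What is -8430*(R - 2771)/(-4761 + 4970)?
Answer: -16860/11 ≈ -1532.7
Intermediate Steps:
R = 2809 (R = (-53)² = 2809)
-8430*(R - 2771)/(-4761 + 4970) = -8430*(2809 - 2771)/(-4761 + 4970) = -8430/(209/38) = -8430/(209*(1/38)) = -8430/11/2 = -8430*2/11 = -16860/11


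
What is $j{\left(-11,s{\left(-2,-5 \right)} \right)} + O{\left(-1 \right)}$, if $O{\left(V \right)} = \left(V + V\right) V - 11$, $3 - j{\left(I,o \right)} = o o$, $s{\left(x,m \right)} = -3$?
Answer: $-15$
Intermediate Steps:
$j{\left(I,o \right)} = 3 - o^{2}$ ($j{\left(I,o \right)} = 3 - o o = 3 - o^{2}$)
$O{\left(V \right)} = -11 + 2 V^{2}$ ($O{\left(V \right)} = 2 V V - 11 = 2 V^{2} - 11 = -11 + 2 V^{2}$)
$j{\left(-11,s{\left(-2,-5 \right)} \right)} + O{\left(-1 \right)} = \left(3 - \left(-3\right)^{2}\right) - \left(11 - 2 \left(-1\right)^{2}\right) = \left(3 - 9\right) + \left(-11 + 2 \cdot 1\right) = \left(3 - 9\right) + \left(-11 + 2\right) = -6 - 9 = -15$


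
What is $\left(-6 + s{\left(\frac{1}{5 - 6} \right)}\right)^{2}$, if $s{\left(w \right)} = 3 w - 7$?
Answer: $256$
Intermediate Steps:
$s{\left(w \right)} = -7 + 3 w$
$\left(-6 + s{\left(\frac{1}{5 - 6} \right)}\right)^{2} = \left(-6 - \left(7 - \frac{3}{5 - 6}\right)\right)^{2} = \left(-6 - \left(7 - \frac{3}{-1}\right)\right)^{2} = \left(-6 + \left(-7 + 3 \left(-1\right)\right)\right)^{2} = \left(-6 - 10\right)^{2} = \left(-16\right)^{2} = 256$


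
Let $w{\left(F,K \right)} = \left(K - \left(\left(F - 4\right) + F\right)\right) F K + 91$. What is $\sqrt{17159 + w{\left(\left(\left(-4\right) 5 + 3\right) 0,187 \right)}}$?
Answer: $5 \sqrt{690} \approx 131.34$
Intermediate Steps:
$w{\left(F,K \right)} = 91 + F K \left(4 + K - 2 F\right)$ ($w{\left(F,K \right)} = \left(K - \left(\left(-4 + F\right) + F\right)\right) F K + 91 = \left(K - \left(-4 + 2 F\right)\right) F K + 91 = \left(4 + K - 2 F\right) F K + 91 = F \left(4 + K - 2 F\right) K + 91 = F K \left(4 + K - 2 F\right) + 91 = 91 + F K \left(4 + K - 2 F\right)$)
$\sqrt{17159 + w{\left(\left(\left(-4\right) 5 + 3\right) 0,187 \right)}} = \sqrt{17159 + \left(91 + \left(\left(-4\right) 5 + 3\right) 0 \cdot 187^{2} - 374 \left(\left(\left(-4\right) 5 + 3\right) 0\right)^{2} + 4 \left(\left(-4\right) 5 + 3\right) 0 \cdot 187\right)} = \sqrt{17159 + \left(91 + \left(-20 + 3\right) 0 \cdot 34969 - 374 \left(\left(-20 + 3\right) 0\right)^{2} + 4 \left(-20 + 3\right) 0 \cdot 187\right)} = \sqrt{17159 + \left(91 + \left(-17\right) 0 \cdot 34969 - 374 \left(\left(-17\right) 0\right)^{2} + 4 \left(\left(-17\right) 0\right) 187\right)} = \sqrt{17159 + \left(91 + 0 \cdot 34969 - 374 \cdot 0^{2} + 4 \cdot 0 \cdot 187\right)} = \sqrt{17159 + \left(91 + 0 - 374 \cdot 0 + 0\right)} = \sqrt{17159 + \left(91 + 0 + 0 + 0\right)} = \sqrt{17159 + 91} = \sqrt{17250} = 5 \sqrt{690}$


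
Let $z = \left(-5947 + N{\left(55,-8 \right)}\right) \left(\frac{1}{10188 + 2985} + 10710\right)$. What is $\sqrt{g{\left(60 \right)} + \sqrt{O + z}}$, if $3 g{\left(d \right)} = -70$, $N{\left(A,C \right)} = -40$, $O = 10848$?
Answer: $\frac{\sqrt{-4048985010 + 13173 i \sqrt{11124862071878289}}}{13173} \approx 63.181 + 63.365 i$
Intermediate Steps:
$g{\left(d \right)} = - \frac{70}{3}$ ($g{\left(d \right)} = \frac{1}{3} \left(-70\right) = - \frac{70}{3}$)
$z = - \frac{844662909197}{13173}$ ($z = \left(-5947 - 40\right) \left(\frac{1}{10188 + 2985} + 10710\right) = - 5987 \left(\frac{1}{13173} + 10710\right) = \left(-5987\right) \frac{141082831}{13173} = - \frac{844662909197}{13173} \approx -6.4121 \cdot 10^{7}$)
$\sqrt{g{\left(60 \right)} + \sqrt{O + z}} = \sqrt{- \frac{70}{3} + \sqrt{10848 - \frac{844662909197}{13173}}} = \sqrt{- \frac{70}{3} + \sqrt{- \frac{844520008493}{13173}}} = \sqrt{- \frac{70}{3} + \frac{i \sqrt{11124862071878289}}{13173}}$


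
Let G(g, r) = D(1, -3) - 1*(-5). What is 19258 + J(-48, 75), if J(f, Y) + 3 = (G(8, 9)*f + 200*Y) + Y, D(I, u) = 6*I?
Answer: 33802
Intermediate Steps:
G(g, r) = 11 (G(g, r) = 6*1 - 1*(-5) = 6 + 5 = 11)
J(f, Y) = -3 + 11*f + 201*Y (J(f, Y) = -3 + ((11*f + 200*Y) + Y) = -3 + (11*f + 201*Y) = -3 + 11*f + 201*Y)
19258 + J(-48, 75) = 19258 + (-3 + 11*(-48) + 201*75) = 19258 + (-3 - 528 + 15075) = 19258 + 14544 = 33802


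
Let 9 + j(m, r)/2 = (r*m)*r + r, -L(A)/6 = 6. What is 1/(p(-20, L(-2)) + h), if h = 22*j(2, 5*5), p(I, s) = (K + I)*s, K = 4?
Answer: 1/56280 ≈ 1.7768e-5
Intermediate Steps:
L(A) = -36 (L(A) = -6*6 = -36)
j(m, r) = -18 + 2*r + 2*m*r² (j(m, r) = -18 + 2*((r*m)*r + r) = -18 + 2*((m*r)*r + r) = -18 + 2*(m*r² + r) = -18 + 2*(r + m*r²) = -18 + (2*r + 2*m*r²) = -18 + 2*r + 2*m*r²)
p(I, s) = s*(4 + I) (p(I, s) = (4 + I)*s = s*(4 + I))
h = 55704 (h = 22*(-18 + 2*(5*5) + 2*2*(5*5)²) = 22*(-18 + 2*25 + 2*2*25²) = 22*(-18 + 50 + 2*2*625) = 22*(-18 + 50 + 2500) = 22*2532 = 55704)
1/(p(-20, L(-2)) + h) = 1/(-36*(4 - 20) + 55704) = 1/(-36*(-16) + 55704) = 1/(576 + 55704) = 1/56280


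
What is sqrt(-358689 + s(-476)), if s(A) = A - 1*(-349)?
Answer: 4*I*sqrt(22426) ≈ 599.01*I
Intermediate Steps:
s(A) = 349 + A (s(A) = A + 349 = 349 + A)
sqrt(-358689 + s(-476)) = sqrt(-358689 + (349 - 476)) = sqrt(-358689 - 127) = sqrt(-358816) = 4*I*sqrt(22426)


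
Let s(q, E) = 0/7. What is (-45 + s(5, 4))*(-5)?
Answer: 225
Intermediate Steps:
s(q, E) = 0 (s(q, E) = 0*(⅐) = 0)
(-45 + s(5, 4))*(-5) = (-45 + 0)*(-5) = -45*(-5) = 225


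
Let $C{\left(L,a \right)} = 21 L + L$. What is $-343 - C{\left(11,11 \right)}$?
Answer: $-585$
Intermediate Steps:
$C{\left(L,a \right)} = 22 L$
$-343 - C{\left(11,11 \right)} = -343 - 22 \cdot 11 = -343 - 242 = -585$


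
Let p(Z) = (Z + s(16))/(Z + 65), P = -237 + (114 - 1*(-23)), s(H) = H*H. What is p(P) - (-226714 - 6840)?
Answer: 8174234/35 ≈ 2.3355e+5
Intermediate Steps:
s(H) = H²
P = -100 (P = -237 + (114 + 23) = -237 + 137 = -100)
p(Z) = (256 + Z)/(65 + Z) (p(Z) = (Z + 16²)/(Z + 65) = (Z + 256)/(65 + Z) = (256 + Z)/(65 + Z))
p(P) - (-226714 - 6840) = (256 - 100)/(65 - 100) - (-226714 - 6840) = 156/(-35) - 1*(-233554) = -1/35*156 + 233554 = -156/35 + 233554 = 8174234/35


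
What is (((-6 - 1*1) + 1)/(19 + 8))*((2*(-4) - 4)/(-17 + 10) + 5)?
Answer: -94/63 ≈ -1.4921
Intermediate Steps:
(((-6 - 1*1) + 1)/(19 + 8))*((2*(-4) - 4)/(-17 + 10) + 5) = (((-6 - 1) + 1)/27)*((-8 - 4)/(-7) + 5) = ((-7 + 1)*(1/27))*(-12*(-⅐) + 5) = (-6*1/27)*(12/7 + 5) = -2/9*47/7 = -94/63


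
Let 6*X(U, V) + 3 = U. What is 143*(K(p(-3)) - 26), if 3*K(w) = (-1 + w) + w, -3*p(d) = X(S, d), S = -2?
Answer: -100958/27 ≈ -3739.2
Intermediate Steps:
X(U, V) = -½ + U/6
p(d) = 5/18 (p(d) = -(-½ + (⅙)*(-2))/3 = -(-½ - ⅓)/3 = -⅓*(-⅚) = 5/18)
K(w) = -⅓ + 2*w/3 (K(w) = ((-1 + w) + w)/3 = (-1 + 2*w)/3 = -⅓ + 2*w/3)
143*(K(p(-3)) - 26) = 143*((-⅓ + (⅔)*(5/18)) - 26) = 143*((-⅓ + 5/27) - 26) = 143*(-4/27 - 26) = 143*(-706/27) = -100958/27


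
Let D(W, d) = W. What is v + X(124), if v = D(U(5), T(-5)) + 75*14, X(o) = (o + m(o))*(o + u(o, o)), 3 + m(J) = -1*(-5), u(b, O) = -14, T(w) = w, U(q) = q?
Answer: 14915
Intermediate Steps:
m(J) = 2 (m(J) = -3 - 1*(-5) = -3 + 5 = 2)
X(o) = (-14 + o)*(2 + o) (X(o) = (o + 2)*(o - 14) = (2 + o)*(-14 + o) = (-14 + o)*(2 + o))
v = 1055 (v = 5 + 75*14 = 5 + 1050 = 1055)
v + X(124) = 1055 + (-28 + 124² - 12*124) = 1055 + (-28 + 15376 - 1488) = 1055 + 13860 = 14915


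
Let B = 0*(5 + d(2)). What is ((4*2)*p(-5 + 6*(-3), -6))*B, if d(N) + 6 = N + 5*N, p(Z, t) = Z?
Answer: 0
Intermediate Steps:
d(N) = -6 + 6*N (d(N) = -6 + (N + 5*N) = -6 + 6*N)
B = 0 (B = 0*(5 + (-6 + 6*2)) = 0*(5 + (-6 + 12)) = 0*(5 + 6) = 0*11 = 0)
((4*2)*p(-5 + 6*(-3), -6))*B = ((4*2)*(-5 + 6*(-3)))*0 = (8*(-5 - 18))*0 = (8*(-23))*0 = -184*0 = 0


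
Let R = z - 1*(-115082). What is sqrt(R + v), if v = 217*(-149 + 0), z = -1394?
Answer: sqrt(81355) ≈ 285.23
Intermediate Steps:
R = 113688 (R = -1394 - 1*(-115082) = -1394 + 115082 = 113688)
v = -32333 (v = 217*(-149) = -32333)
sqrt(R + v) = sqrt(113688 - 32333) = sqrt(81355)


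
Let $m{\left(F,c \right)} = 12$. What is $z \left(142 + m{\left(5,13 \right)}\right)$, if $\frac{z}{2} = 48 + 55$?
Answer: $31724$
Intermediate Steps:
$z = 206$ ($z = 2 \left(48 + 55\right) = 2 \cdot 103 = 206$)
$z \left(142 + m{\left(5,13 \right)}\right) = 206 \left(142 + 12\right) = 206 \cdot 154 = 31724$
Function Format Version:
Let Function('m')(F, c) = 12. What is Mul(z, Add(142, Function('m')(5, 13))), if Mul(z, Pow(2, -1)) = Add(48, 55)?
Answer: 31724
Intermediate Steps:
z = 206 (z = Mul(2, Add(48, 55)) = Mul(2, 103) = 206)
Mul(z, Add(142, Function('m')(5, 13))) = Mul(206, Add(142, 12)) = Mul(206, 154) = 31724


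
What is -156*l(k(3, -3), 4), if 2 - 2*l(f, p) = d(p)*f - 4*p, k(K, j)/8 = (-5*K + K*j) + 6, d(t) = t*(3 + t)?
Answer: -315900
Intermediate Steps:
k(K, j) = 48 - 40*K + 8*K*j (k(K, j) = 8*((-5*K + K*j) + 6) = 8*(6 - 5*K + K*j) = 48 - 40*K + 8*K*j)
l(f, p) = 1 + 2*p - f*p*(3 + p)/2 (l(f, p) = 1 - ((p*(3 + p))*f - 4*p)/2 = 1 - (f*p*(3 + p) - 4*p)/2 = 1 - (-4*p + f*p*(3 + p))/2 = 1 + (2*p - f*p*(3 + p)/2) = 1 + 2*p - f*p*(3 + p)/2)
-156*l(k(3, -3), 4) = -156*(1 + 2*4 - 1/2*(48 - 40*3 + 8*3*(-3))*4*(3 + 4)) = -156*(1 + 8 - 1/2*(48 - 120 - 72)*4*7) = -156*(1 + 8 - 1/2*(-144)*4*7) = -156*(1 + 8 + 2016) = -156*2025 = -315900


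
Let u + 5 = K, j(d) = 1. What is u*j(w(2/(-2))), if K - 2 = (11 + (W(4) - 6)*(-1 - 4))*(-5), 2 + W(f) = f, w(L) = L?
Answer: -158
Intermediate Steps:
W(f) = -2 + f
K = -153 (K = 2 + (11 + ((-2 + 4) - 6)*(-1 - 4))*(-5) = 2 + (11 + (2 - 6)*(-5))*(-5) = 2 + (11 - 4*(-5))*(-5) = 2 + (11 + 20)*(-5) = 2 + 31*(-5) = 2 - 155 = -153)
u = -158 (u = -5 - 153 = -158)
u*j(w(2/(-2))) = -158*1 = -158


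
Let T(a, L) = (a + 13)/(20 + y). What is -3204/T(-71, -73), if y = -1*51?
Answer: -49662/29 ≈ -1712.5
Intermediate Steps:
y = -51
T(a, L) = -13/31 - a/31 (T(a, L) = (a + 13)/(20 - 51) = (13 + a)/(-31) = (13 + a)*(-1/31) = -13/31 - a/31)
-3204/T(-71, -73) = -3204/(-13/31 - 1/31*(-71)) = -3204/(-13/31 + 71/31) = -3204/58/31 = -3204*31/58 = -49662/29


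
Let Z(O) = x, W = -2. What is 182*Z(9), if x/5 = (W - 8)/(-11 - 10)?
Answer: 1300/3 ≈ 433.33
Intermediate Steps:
x = 50/21 (x = 5*((-2 - 8)/(-11 - 10)) = 5*(-10/(-21)) = 5*(-10*(-1/21)) = 5*(10/21) = 50/21 ≈ 2.3810)
Z(O) = 50/21
182*Z(9) = 182*(50/21) = 1300/3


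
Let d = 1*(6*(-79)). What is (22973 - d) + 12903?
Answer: 36350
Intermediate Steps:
d = -474 (d = 1*(-474) = -474)
(22973 - d) + 12903 = (22973 - 1*(-474)) + 12903 = (22973 + 474) + 12903 = 23447 + 12903 = 36350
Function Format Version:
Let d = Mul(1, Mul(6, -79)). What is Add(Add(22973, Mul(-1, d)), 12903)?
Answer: 36350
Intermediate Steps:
d = -474 (d = Mul(1, -474) = -474)
Add(Add(22973, Mul(-1, d)), 12903) = Add(Add(22973, Mul(-1, -474)), 12903) = Add(Add(22973, 474), 12903) = Add(23447, 12903) = 36350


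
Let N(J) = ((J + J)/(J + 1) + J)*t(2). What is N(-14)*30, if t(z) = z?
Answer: -9240/13 ≈ -710.77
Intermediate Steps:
N(J) = 2*J + 4*J/(1 + J) (N(J) = ((J + J)/(J + 1) + J)*2 = ((2*J)/(1 + J) + J)*2 = (2*J/(1 + J) + J)*2 = (J + 2*J/(1 + J))*2 = 2*J + 4*J/(1 + J))
N(-14)*30 = (2*(-14)*(3 - 14)/(1 - 14))*30 = (2*(-14)*(-11)/(-13))*30 = (2*(-14)*(-1/13)*(-11))*30 = -308/13*30 = -9240/13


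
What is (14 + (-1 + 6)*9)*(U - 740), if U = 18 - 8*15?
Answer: -49678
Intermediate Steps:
U = -102 (U = 18 - 120 = -102)
(14 + (-1 + 6)*9)*(U - 740) = (14 + (-1 + 6)*9)*(-102 - 740) = (14 + 5*9)*(-842) = (14 + 45)*(-842) = 59*(-842) = -49678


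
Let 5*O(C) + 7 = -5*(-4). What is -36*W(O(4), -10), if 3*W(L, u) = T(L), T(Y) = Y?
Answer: -156/5 ≈ -31.200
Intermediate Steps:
O(C) = 13/5 (O(C) = -7/5 + (-5*(-4))/5 = -7/5 + (1/5)*20 = -7/5 + 4 = 13/5)
W(L, u) = L/3
-36*W(O(4), -10) = -12*13/5 = -36*13/15 = -156/5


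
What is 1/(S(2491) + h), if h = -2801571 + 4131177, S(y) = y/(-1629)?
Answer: 1629/2165925683 ≈ 7.5210e-7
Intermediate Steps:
S(y) = -y/1629 (S(y) = y*(-1/1629) = -y/1629)
h = 1329606
1/(S(2491) + h) = 1/(-1/1629*2491 + 1329606) = 1/(-2491/1629 + 1329606) = 1/(2165925683/1629) = 1629/2165925683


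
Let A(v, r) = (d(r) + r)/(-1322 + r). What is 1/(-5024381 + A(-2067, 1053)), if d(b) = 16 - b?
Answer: -269/1351558505 ≈ -1.9903e-7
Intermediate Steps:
A(v, r) = 16/(-1322 + r) (A(v, r) = ((16 - r) + r)/(-1322 + r) = 16/(-1322 + r))
1/(-5024381 + A(-2067, 1053)) = 1/(-5024381 + 16/(-1322 + 1053)) = 1/(-5024381 + 16/(-269)) = 1/(-5024381 + 16*(-1/269)) = 1/(-5024381 - 16/269) = 1/(-1351558505/269) = -269/1351558505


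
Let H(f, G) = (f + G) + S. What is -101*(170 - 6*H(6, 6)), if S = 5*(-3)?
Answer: -18988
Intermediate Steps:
S = -15
H(f, G) = -15 + G + f (H(f, G) = (f + G) - 15 = (G + f) - 15 = -15 + G + f)
-101*(170 - 6*H(6, 6)) = -101*(170 - 6*(-15 + 6 + 6)) = -101*(170 - 6*(-3)) = -101*(170 + 18) = -101*188 = -18988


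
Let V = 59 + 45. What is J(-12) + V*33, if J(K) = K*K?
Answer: 3576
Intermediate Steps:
V = 104
J(K) = K²
J(-12) + V*33 = (-12)² + 104*33 = 144 + 3432 = 3576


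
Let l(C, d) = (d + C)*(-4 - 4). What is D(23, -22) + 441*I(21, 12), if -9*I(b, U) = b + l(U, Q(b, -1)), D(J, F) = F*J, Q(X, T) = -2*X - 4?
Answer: -14863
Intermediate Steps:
Q(X, T) = -4 - 2*X
l(C, d) = -8*C - 8*d (l(C, d) = (C + d)*(-8) = -8*C - 8*d)
I(b, U) = -32/9 - 17*b/9 + 8*U/9 (I(b, U) = -(b + (-8*U - 8*(-4 - 2*b)))/9 = -(b + (-8*U + (32 + 16*b)))/9 = -(b + (32 - 8*U + 16*b))/9 = -(32 - 8*U + 17*b)/9 = -32/9 - 17*b/9 + 8*U/9)
D(23, -22) + 441*I(21, 12) = -22*23 + 441*(-32/9 - 17/9*21 + (8/9)*12) = -506 + 441*(-32/9 - 119/3 + 32/3) = -506 + 441*(-293/9) = -506 - 14357 = -14863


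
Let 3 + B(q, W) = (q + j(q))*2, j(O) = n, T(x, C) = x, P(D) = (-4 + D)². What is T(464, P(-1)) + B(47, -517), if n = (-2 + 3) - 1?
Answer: 555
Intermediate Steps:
n = 0 (n = 1 - 1 = 0)
j(O) = 0
B(q, W) = -3 + 2*q (B(q, W) = -3 + (q + 0)*2 = -3 + q*2 = -3 + 2*q)
T(464, P(-1)) + B(47, -517) = 464 + (-3 + 2*47) = 464 + (-3 + 94) = 464 + 91 = 555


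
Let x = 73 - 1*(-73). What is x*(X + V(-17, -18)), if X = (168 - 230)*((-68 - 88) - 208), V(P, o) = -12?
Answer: 3293176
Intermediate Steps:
X = 22568 (X = -62*(-156 - 208) = -62*(-364) = 22568)
x = 146 (x = 73 + 73 = 146)
x*(X + V(-17, -18)) = 146*(22568 - 12) = 146*22556 = 3293176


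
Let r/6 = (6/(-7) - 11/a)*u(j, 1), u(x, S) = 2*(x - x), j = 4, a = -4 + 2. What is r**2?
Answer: 0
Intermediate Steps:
a = -2
u(x, S) = 0 (u(x, S) = 2*0 = 0)
r = 0 (r = 6*((6/(-7) - 11/(-2))*0) = 6*((6*(-1/7) - 11*(-1/2))*0) = 6*((-6/7 + 11/2)*0) = 6*((65/14)*0) = 6*0 = 0)
r**2 = 0**2 = 0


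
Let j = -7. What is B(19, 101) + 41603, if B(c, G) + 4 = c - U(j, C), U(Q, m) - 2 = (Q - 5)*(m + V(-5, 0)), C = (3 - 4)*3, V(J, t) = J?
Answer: 41520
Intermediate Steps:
C = -3 (C = -1*3 = -3)
U(Q, m) = 2 + (-5 + Q)*(-5 + m) (U(Q, m) = 2 + (Q - 5)*(m - 5) = 2 + (-5 + Q)*(-5 + m))
B(c, G) = -102 + c (B(c, G) = -4 + (c - (27 - 5*(-7) - 5*(-3) - 7*(-3))) = -4 + (c - (27 + 35 + 15 + 21)) = -4 + (c - 1*98) = -4 + (c - 98) = -4 + (-98 + c) = -102 + c)
B(19, 101) + 41603 = (-102 + 19) + 41603 = -83 + 41603 = 41520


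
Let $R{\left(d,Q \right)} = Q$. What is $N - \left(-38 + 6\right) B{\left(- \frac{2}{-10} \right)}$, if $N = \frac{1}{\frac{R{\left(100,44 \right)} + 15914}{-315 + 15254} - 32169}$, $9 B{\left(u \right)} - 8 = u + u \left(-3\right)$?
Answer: $\frac{584356315073}{21625052985} \approx 27.022$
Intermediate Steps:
$B{\left(u \right)} = \frac{8}{9} - \frac{2 u}{9}$ ($B{\left(u \right)} = \frac{8}{9} + \frac{u + u \left(-3\right)}{9} = \frac{8}{9} + \frac{u - 3 u}{9} = \frac{8}{9} + \frac{\left(-2\right) u}{9} = \frac{8}{9} - \frac{2 u}{9}$)
$N = - \frac{14939}{480556733}$ ($N = \frac{1}{\frac{44 + 15914}{-315 + 15254} - 32169} = \frac{1}{\frac{15958}{14939} - 32169} = \frac{1}{- \frac{480556733}{14939}} = - \frac{14939}{480556733} \approx -3.1087 \cdot 10^{-5}$)
$N - \left(-38 + 6\right) B{\left(- \frac{2}{-10} \right)} = - \frac{14939}{480556733} - \left(-38 + 6\right) \left(\frac{8}{9} - \frac{2 \left(- \frac{2}{-10}\right)}{9}\right) = - \frac{14939}{480556733} - - 32 \left(\frac{8}{9} - \frac{2 \left(\left(-2\right) \left(- \frac{1}{10}\right)\right)}{9}\right) = - \frac{14939}{480556733} - - 32 \left(\frac{8}{9} - \frac{2}{45}\right) = - \frac{14939}{480556733} - \left(-32\right) \frac{38}{45} = - \frac{14939}{480556733} - - \frac{1216}{45} = - \frac{14939}{480556733} + \frac{1216}{45} = \frac{584356315073}{21625052985}$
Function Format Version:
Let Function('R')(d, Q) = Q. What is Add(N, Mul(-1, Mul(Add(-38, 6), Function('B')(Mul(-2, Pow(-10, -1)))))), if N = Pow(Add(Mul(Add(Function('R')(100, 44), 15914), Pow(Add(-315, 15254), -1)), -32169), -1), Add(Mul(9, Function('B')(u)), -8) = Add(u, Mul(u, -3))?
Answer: Rational(584356315073, 21625052985) ≈ 27.022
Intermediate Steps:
Function('B')(u) = Add(Rational(8, 9), Mul(Rational(-2, 9), u)) (Function('B')(u) = Add(Rational(8, 9), Mul(Rational(1, 9), Add(u, Mul(u, -3)))) = Add(Rational(8, 9), Mul(Rational(1, 9), Add(u, Mul(-3, u)))) = Add(Rational(8, 9), Mul(Rational(1, 9), Mul(-2, u))) = Add(Rational(8, 9), Mul(Rational(-2, 9), u)))
N = Rational(-14939, 480556733) (N = Pow(Add(Mul(Add(44, 15914), Pow(Add(-315, 15254), -1)), -32169), -1) = Pow(Add(Mul(15958, Pow(14939, -1)), -32169), -1) = Pow(Add(Mul(15958, Rational(1, 14939)), -32169), -1) = Pow(Add(Rational(15958, 14939), -32169), -1) = Pow(Rational(-480556733, 14939), -1) = Rational(-14939, 480556733) ≈ -3.1087e-5)
Add(N, Mul(-1, Mul(Add(-38, 6), Function('B')(Mul(-2, Pow(-10, -1)))))) = Add(Rational(-14939, 480556733), Mul(-1, Mul(Add(-38, 6), Add(Rational(8, 9), Mul(Rational(-2, 9), Mul(-2, Pow(-10, -1))))))) = Add(Rational(-14939, 480556733), Mul(-1, Mul(-32, Add(Rational(8, 9), Mul(Rational(-2, 9), Mul(-2, Rational(-1, 10))))))) = Add(Rational(-14939, 480556733), Mul(-1, Mul(-32, Add(Rational(8, 9), Mul(Rational(-2, 9), Rational(1, 5)))))) = Add(Rational(-14939, 480556733), Mul(-1, Mul(-32, Add(Rational(8, 9), Rational(-2, 45))))) = Add(Rational(-14939, 480556733), Mul(-1, Mul(-32, Rational(38, 45)))) = Add(Rational(-14939, 480556733), Mul(-1, Rational(-1216, 45))) = Add(Rational(-14939, 480556733), Rational(1216, 45)) = Rational(584356315073, 21625052985)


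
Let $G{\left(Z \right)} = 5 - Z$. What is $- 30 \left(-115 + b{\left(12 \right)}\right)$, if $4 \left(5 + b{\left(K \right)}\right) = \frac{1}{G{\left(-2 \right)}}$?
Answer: $\frac{50385}{14} \approx 3598.9$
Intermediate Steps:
$b{\left(K \right)} = - \frac{139}{28}$ ($b{\left(K \right)} = -5 + \frac{1}{4 \left(5 - -2\right)} = -5 + \frac{1}{4 \left(5 + 2\right)} = -5 + \frac{1}{4 \cdot 7} = -5 + \frac{1}{4} \cdot \frac{1}{7} = -5 + \frac{1}{28} = - \frac{139}{28}$)
$- 30 \left(-115 + b{\left(12 \right)}\right) = - 30 \left(-115 - \frac{139}{28}\right) = \left(-30\right) \left(- \frac{3359}{28}\right) = \frac{50385}{14}$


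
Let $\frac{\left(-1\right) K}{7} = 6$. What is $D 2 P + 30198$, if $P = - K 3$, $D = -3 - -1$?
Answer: $29694$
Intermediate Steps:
$K = -42$ ($K = \left(-7\right) 6 = -42$)
$D = -2$ ($D = -3 + 1 = -2$)
$P = 126$ ($P = - \left(-42\right) 3 = \left(-1\right) \left(-126\right) = 126$)
$D 2 P + 30198 = \left(-2\right) 2 \cdot 126 + 30198 = \left(-4\right) 126 + 30198 = -504 + 30198 = 29694$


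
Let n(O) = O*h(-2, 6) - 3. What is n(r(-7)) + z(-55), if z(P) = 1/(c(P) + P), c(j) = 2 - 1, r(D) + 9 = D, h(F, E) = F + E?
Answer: -3619/54 ≈ -67.019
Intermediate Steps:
h(F, E) = E + F
r(D) = -9 + D
c(j) = 1
n(O) = -3 + 4*O (n(O) = O*(6 - 2) - 3 = O*4 - 3 = 4*O - 3 = -3 + 4*O)
z(P) = 1/(1 + P)
n(r(-7)) + z(-55) = (-3 + 4*(-9 - 7)) + 1/(1 - 55) = (-3 + 4*(-16)) + 1/(-54) = (-3 - 64) - 1/54 = -67 - 1/54 = -3619/54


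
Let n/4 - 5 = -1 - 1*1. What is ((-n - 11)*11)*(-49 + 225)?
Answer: -44528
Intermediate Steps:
n = 12 (n = 20 + 4*(-1 - 1*1) = 20 + 4*(-1 - 1) = 20 + 4*(-2) = 20 - 8 = 12)
((-n - 11)*11)*(-49 + 225) = ((-1*12 - 11)*11)*(-49 + 225) = ((-12 - 11)*11)*176 = -23*11*176 = -253*176 = -44528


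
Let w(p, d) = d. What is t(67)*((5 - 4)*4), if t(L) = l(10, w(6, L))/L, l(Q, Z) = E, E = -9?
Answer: -36/67 ≈ -0.53731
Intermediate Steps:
l(Q, Z) = -9
t(L) = -9/L
t(67)*((5 - 4)*4) = (-9/67)*((5 - 4)*4) = (-9*1/67)*(1*4) = -9/67*4 = -36/67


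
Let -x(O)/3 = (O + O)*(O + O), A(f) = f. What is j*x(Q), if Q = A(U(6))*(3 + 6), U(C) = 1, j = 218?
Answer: -211896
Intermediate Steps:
Q = 9 (Q = 1*(3 + 6) = 1*9 = 9)
x(O) = -12*O**2 (x(O) = -3*(O + O)*(O + O) = -3*2*O*2*O = -12*O**2)
j*x(Q) = 218*(-12*9**2) = 218*(-12*81) = 218*(-972) = -211896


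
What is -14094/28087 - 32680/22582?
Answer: -618076934/317130317 ≈ -1.9490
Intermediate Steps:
-14094/28087 - 32680/22582 = -14094*1/28087 - 32680*1/22582 = -14094/28087 - 16340/11291 = -618076934/317130317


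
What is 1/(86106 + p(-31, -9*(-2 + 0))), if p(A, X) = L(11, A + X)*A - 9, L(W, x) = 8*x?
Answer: 1/89321 ≈ 1.1196e-5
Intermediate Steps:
p(A, X) = -9 + A*(8*A + 8*X) (p(A, X) = (8*(A + X))*A - 9 = (8*A + 8*X)*A - 9 = A*(8*A + 8*X) - 9 = -9 + A*(8*A + 8*X))
1/(86106 + p(-31, -9*(-2 + 0))) = 1/(86106 + (-9 + 8*(-31)*(-31 - 9*(-2 + 0)))) = 1/(86106 + (-9 + 8*(-31)*(-31 - 9*(-2)))) = 1/(86106 + (-9 + 8*(-31)*(-31 + 18))) = 1/(86106 + (-9 + 8*(-31)*(-13))) = 1/(86106 + (-9 + 3224)) = 1/(86106 + 3215) = 1/89321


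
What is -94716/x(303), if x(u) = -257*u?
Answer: 31572/25957 ≈ 1.2163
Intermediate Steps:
-94716/x(303) = -94716/((-257*303)) = -94716/(-77871) = -94716*(-1/77871) = 31572/25957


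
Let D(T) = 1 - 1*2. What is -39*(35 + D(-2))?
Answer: -1326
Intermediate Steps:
D(T) = -1 (D(T) = 1 - 2 = -1)
-39*(35 + D(-2)) = -39*(35 - 1) = -39*34 = -1326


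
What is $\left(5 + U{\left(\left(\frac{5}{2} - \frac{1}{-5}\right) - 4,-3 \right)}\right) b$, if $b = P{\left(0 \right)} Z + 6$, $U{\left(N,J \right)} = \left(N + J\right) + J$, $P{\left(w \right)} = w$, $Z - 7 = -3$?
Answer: $- \frac{69}{5} \approx -13.8$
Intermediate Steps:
$Z = 4$ ($Z = 7 - 3 = 4$)
$U{\left(N,J \right)} = N + 2 J$ ($U{\left(N,J \right)} = \left(J + N\right) + J = N + 2 J$)
$b = 6$ ($b = 0 \cdot 4 + 6 = 0 + 6 = 6$)
$\left(5 + U{\left(\left(\frac{5}{2} - \frac{1}{-5}\right) - 4,-3 \right)}\right) b = \left(5 + \left(\left(\left(\frac{5}{2} - \frac{1}{-5}\right) - 4\right) + 2 \left(-3\right)\right)\right) 6 = \left(5 + \left(\left(\left(5 \cdot \frac{1}{2} - - \frac{1}{5}\right) - 4\right) - 6\right)\right) 6 = \left(5 + \left(\left(\left(\frac{5}{2} + \frac{1}{5}\right) - 4\right) - 6\right)\right) 6 = \left(5 + \left(\left(\frac{27}{10} - 4\right) - 6\right)\right) 6 = \left(5 - \frac{73}{10}\right) 6 = \left(- \frac{23}{10}\right) 6 = - \frac{69}{5}$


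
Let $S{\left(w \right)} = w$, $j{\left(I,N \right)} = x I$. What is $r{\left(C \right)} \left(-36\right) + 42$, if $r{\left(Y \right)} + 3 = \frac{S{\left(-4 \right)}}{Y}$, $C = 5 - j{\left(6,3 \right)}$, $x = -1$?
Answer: $\frac{1794}{11} \approx 163.09$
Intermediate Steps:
$j{\left(I,N \right)} = - I$
$C = 11$ ($C = 5 - \left(-1\right) 6 = 5 - -6 = 5 + 6 = 11$)
$r{\left(Y \right)} = -3 - \frac{4}{Y}$
$r{\left(C \right)} \left(-36\right) + 42 = \left(-3 - \frac{4}{11}\right) \left(-36\right) + 42 = \left(- \frac{37}{11}\right) \left(-36\right) + 42 = \frac{1332}{11} + 42 = \frac{1794}{11}$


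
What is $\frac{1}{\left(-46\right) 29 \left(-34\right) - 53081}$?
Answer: $- \frac{1}{7725} \approx -0.00012945$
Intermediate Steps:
$\frac{1}{\left(-46\right) 29 \left(-34\right) - 53081} = \frac{1}{\left(-1334\right) \left(-34\right) - 53081} = \frac{1}{45356 - 53081} = \frac{1}{-7725} = - \frac{1}{7725}$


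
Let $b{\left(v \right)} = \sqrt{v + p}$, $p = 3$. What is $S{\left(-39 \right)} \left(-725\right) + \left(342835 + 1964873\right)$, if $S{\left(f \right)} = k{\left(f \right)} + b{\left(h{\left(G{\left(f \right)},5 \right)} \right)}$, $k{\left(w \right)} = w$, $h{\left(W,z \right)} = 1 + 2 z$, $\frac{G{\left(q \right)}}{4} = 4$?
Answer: $2335983 - 725 \sqrt{14} \approx 2.3333 \cdot 10^{6}$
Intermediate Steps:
$G{\left(q \right)} = 16$ ($G{\left(q \right)} = 4 \cdot 4 = 16$)
$b{\left(v \right)} = \sqrt{3 + v}$ ($b{\left(v \right)} = \sqrt{v + 3} = \sqrt{3 + v}$)
$S{\left(f \right)} = f + \sqrt{14}$ ($S{\left(f \right)} = f + \sqrt{3 + \left(1 + 2 \cdot 5\right)} = f + \sqrt{3 + \left(1 + 10\right)} = f + \sqrt{3 + 11} = f + \sqrt{14}$)
$S{\left(-39 \right)} \left(-725\right) + \left(342835 + 1964873\right) = \left(-39 + \sqrt{14}\right) \left(-725\right) + \left(342835 + 1964873\right) = \left(28275 - 725 \sqrt{14}\right) + 2307708 = 2335983 - 725 \sqrt{14}$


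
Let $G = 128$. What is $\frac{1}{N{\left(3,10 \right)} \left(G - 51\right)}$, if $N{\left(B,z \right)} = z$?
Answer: $\frac{1}{770} \approx 0.0012987$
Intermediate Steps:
$\frac{1}{N{\left(3,10 \right)} \left(G - 51\right)} = \frac{1}{10 \left(128 - 51\right)} = \frac{1}{10 \cdot 77} = \frac{1}{770}$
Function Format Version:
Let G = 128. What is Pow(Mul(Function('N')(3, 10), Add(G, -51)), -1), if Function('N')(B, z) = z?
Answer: Rational(1, 770) ≈ 0.0012987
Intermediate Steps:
Pow(Mul(Function('N')(3, 10), Add(G, -51)), -1) = Pow(Mul(10, Add(128, -51)), -1) = Pow(Mul(10, 77), -1) = Pow(770, -1) = Rational(1, 770)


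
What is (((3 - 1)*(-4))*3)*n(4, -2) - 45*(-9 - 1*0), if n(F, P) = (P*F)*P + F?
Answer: -75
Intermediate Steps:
n(F, P) = F + F*P² (n(F, P) = (F*P)*P + F = F*P² + F = F + F*P²)
(((3 - 1)*(-4))*3)*n(4, -2) - 45*(-9 - 1*0) = (((3 - 1)*(-4))*3)*(4*(1 + (-2)²)) - 45*(-9 - 1*0) = ((2*(-4))*3)*(4*(1 + 4)) - 45*(-9 + 0) = (-8*3)*(4*5) - 45*(-9) = -24*20 + 405 = -480 + 405 = -75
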